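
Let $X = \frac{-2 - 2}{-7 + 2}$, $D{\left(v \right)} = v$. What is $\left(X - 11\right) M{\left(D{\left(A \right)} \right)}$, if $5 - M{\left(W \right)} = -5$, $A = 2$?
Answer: $-102$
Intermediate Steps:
$M{\left(W \right)} = 10$ ($M{\left(W \right)} = 5 - -5 = 5 + 5 = 10$)
$X = \frac{4}{5}$ ($X = - \frac{4}{-5} = \left(-4\right) \left(- \frac{1}{5}\right) = \frac{4}{5} \approx 0.8$)
$\left(X - 11\right) M{\left(D{\left(A \right)} \right)} = \left(\frac{4}{5} - 11\right) 10 = \left(- \frac{51}{5}\right) 10 = -102$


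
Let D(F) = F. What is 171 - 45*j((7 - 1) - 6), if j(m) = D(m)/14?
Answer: 171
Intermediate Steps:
j(m) = m/14
171 - 45*j((7 - 1) - 6) = 171 - 45*((7 - 1) - 6)/14 = 171 - 45*(6 - 6)/14 = 171 - 45*0/14 = 171 - 45*0 = 171 + 0 = 171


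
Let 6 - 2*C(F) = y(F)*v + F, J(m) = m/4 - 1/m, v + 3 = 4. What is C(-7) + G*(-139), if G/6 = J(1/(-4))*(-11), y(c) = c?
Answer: 289061/8 ≈ 36133.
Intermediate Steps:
v = 1 (v = -3 + 4 = 1)
J(m) = -1/m + m/4 (J(m) = m*(¼) - 1/m = m/4 - 1/m = -1/m + m/4)
G = -2079/8 (G = 6*((-1/(1/(-4)) + (¼)/(-4))*(-11)) = 6*((-1/(-¼) + (¼)*(-¼))*(-11)) = 6*((-1*(-4) - 1/16)*(-11)) = 6*((4 - 1/16)*(-11)) = 6*((63/16)*(-11)) = 6*(-693/16) = -2079/8 ≈ -259.88)
C(F) = 3 - F (C(F) = 3 - (F*1 + F)/2 = 3 - (F + F)/2 = 3 - F)
C(-7) + G*(-139) = (3 - 1*(-7)) - 2079/8*(-139) = (3 + 7) + 288981/8 = 10 + 288981/8 = 289061/8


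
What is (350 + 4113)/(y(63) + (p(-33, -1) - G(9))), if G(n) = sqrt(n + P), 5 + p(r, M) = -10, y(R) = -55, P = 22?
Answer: -312410/4869 + 4463*sqrt(31)/4869 ≈ -59.060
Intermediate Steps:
p(r, M) = -15 (p(r, M) = -5 - 10 = -15)
G(n) = sqrt(22 + n) (G(n) = sqrt(n + 22) = sqrt(22 + n))
(350 + 4113)/(y(63) + (p(-33, -1) - G(9))) = (350 + 4113)/(-55 + (-15 - sqrt(22 + 9))) = 4463/(-55 + (-15 - sqrt(31))) = 4463/(-70 - sqrt(31))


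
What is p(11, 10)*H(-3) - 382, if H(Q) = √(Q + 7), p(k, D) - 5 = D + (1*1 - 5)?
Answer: -360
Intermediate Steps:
p(k, D) = 1 + D (p(k, D) = 5 + (D + (1*1 - 5)) = 5 + (D + (1 - 5)) = 5 + (D - 4) = 5 + (-4 + D) = 1 + D)
H(Q) = √(7 + Q)
p(11, 10)*H(-3) - 382 = (1 + 10)*√(7 - 3) - 382 = 11*√4 - 382 = 11*2 - 382 = 22 - 382 = -360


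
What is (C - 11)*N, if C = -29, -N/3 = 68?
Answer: 8160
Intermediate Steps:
N = -204 (N = -3*68 = -204)
(C - 11)*N = (-29 - 11)*(-204) = -40*(-204) = 8160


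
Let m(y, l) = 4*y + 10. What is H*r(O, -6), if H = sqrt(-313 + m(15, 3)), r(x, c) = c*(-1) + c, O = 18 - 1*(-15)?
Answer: 0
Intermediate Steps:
O = 33 (O = 18 + 15 = 33)
m(y, l) = 10 + 4*y
r(x, c) = 0 (r(x, c) = -c + c = 0)
H = 9*I*sqrt(3) (H = sqrt(-313 + (10 + 4*15)) = sqrt(-313 + (10 + 60)) = sqrt(-313 + 70) = sqrt(-243) = 9*I*sqrt(3) ≈ 15.588*I)
H*r(O, -6) = (9*I*sqrt(3))*0 = 0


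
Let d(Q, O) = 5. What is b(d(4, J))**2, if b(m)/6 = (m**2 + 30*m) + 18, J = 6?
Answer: 1340964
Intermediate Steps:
b(m) = 108 + 6*m**2 + 180*m (b(m) = 6*((m**2 + 30*m) + 18) = 6*(18 + m**2 + 30*m) = 108 + 6*m**2 + 180*m)
b(d(4, J))**2 = (108 + 6*5**2 + 180*5)**2 = (108 + 6*25 + 900)**2 = (108 + 150 + 900)**2 = 1158**2 = 1340964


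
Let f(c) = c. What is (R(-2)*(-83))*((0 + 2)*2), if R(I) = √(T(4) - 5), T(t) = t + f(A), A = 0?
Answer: -332*I ≈ -332.0*I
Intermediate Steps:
T(t) = t (T(t) = t + 0 = t)
R(I) = I (R(I) = √(4 - 5) = √(-1) = I)
(R(-2)*(-83))*((0 + 2)*2) = (I*(-83))*((0 + 2)*2) = (-83*I)*(2*2) = -83*I*4 = -332*I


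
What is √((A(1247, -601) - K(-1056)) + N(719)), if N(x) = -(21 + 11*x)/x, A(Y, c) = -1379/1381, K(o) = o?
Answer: √1029281315083067/992939 ≈ 32.311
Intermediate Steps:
A(Y, c) = -1379/1381 (A(Y, c) = -1379*1/1381 = -1379/1381)
N(x) = -(21 + 11*x)/x
√((A(1247, -601) - K(-1056)) + N(719)) = √((-1379/1381 - 1*(-1056)) + (-11 - 21/719)) = √((-1379/1381 + 1056) + (-11 - 21*1/719)) = √(1456957/1381 + (-11 - 21/719)) = √(1456957/1381 - 7930/719) = √(1036600753/992939) = √1029281315083067/992939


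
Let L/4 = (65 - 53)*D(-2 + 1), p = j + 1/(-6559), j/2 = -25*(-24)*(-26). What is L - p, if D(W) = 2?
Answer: 205270465/6559 ≈ 31296.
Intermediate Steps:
j = -31200 (j = 2*(-25*(-24)*(-26)) = 2*(600*(-26)) = 2*(-15600) = -31200)
p = -204640801/6559 (p = -31200 + 1/(-6559) = -31200 - 1/6559 = -204640801/6559 ≈ -31200.)
L = 96 (L = 4*((65 - 53)*2) = 4*(12*2) = 4*24 = 96)
L - p = 96 - 1*(-204640801/6559) = 96 + 204640801/6559 = 205270465/6559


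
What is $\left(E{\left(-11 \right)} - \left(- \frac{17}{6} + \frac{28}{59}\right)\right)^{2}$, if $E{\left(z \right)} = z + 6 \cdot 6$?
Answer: $\frac{93799225}{125316} \approx 748.5$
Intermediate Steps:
$E{\left(z \right)} = 36 + z$ ($E{\left(z \right)} = z + 36 = 36 + z$)
$\left(E{\left(-11 \right)} - \left(- \frac{17}{6} + \frac{28}{59}\right)\right)^{2} = \left(\left(36 - 11\right) - \left(- \frac{17}{6} + \frac{28}{59}\right)\right)^{2} = \left(25 - - \frac{835}{354}\right)^{2} = \left(25 + \left(\frac{17}{6} - \frac{28}{59}\right)\right)^{2} = \left(25 + \frac{835}{354}\right)^{2} = \left(\frac{9685}{354}\right)^{2} = \frac{93799225}{125316}$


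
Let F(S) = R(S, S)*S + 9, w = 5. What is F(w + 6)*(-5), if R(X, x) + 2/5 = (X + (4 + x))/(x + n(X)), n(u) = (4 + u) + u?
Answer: -2281/37 ≈ -61.649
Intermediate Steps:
n(u) = 4 + 2*u
R(X, x) = -⅖ + (4 + X + x)/(4 + x + 2*X) (R(X, x) = -⅖ + (X + (4 + x))/(x + (4 + 2*X)) = -⅖ + (4 + X + x)/(4 + x + 2*X))
F(S) = 9 + S*(12 + 4*S)/(5*(4 + 3*S)) (F(S) = ((12 + S + 3*S)/(5*(4 + S + 2*S)))*S + 9 = ((12 + 4*S)/(5*(4 + 3*S)))*S + 9 = S*(12 + 4*S)/(5*(4 + 3*S)) + 9 = 9 + S*(12 + 4*S)/(5*(4 + 3*S)))
F(w + 6)*(-5) = ((180 + 4*(5 + 6)² + 147*(5 + 6))/(5*(4 + 3*(5 + 6))))*(-5) = ((180 + 4*11² + 147*11)/(5*(4 + 3*11)))*(-5) = ((180 + 4*121 + 1617)/(5*(4 + 33)))*(-5) = ((⅕)*(180 + 484 + 1617)/37)*(-5) = ((⅕)*(1/37)*2281)*(-5) = (2281/185)*(-5) = -2281/37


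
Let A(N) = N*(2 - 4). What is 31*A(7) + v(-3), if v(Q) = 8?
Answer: -426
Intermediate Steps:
A(N) = -2*N (A(N) = N*(-2) = -2*N)
31*A(7) + v(-3) = 31*(-2*7) + 8 = 31*(-14) + 8 = -434 + 8 = -426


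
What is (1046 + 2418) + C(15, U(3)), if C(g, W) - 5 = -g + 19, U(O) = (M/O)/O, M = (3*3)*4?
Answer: 3473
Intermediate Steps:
M = 36 (M = 9*4 = 36)
U(O) = 36/O² (U(O) = (36/O)/O = 36/O²)
C(g, W) = 24 - g (C(g, W) = 5 + (-g + 19) = 5 + (19 - g) = 24 - g)
(1046 + 2418) + C(15, U(3)) = (1046 + 2418) + (24 - 1*15) = 3464 + (24 - 15) = 3464 + 9 = 3473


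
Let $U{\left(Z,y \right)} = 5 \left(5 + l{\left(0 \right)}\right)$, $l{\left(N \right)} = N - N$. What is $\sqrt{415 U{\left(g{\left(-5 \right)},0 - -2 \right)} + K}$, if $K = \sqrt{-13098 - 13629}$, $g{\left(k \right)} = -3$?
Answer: $\sqrt{10375 + i \sqrt{26727}} \approx 101.86 + 0.8025 i$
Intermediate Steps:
$l{\left(N \right)} = 0$
$U{\left(Z,y \right)} = 25$ ($U{\left(Z,y \right)} = 5 \left(5 + 0\right) = 5 \cdot 5 = 25$)
$K = i \sqrt{26727}$ ($K = \sqrt{-26727} = i \sqrt{26727} \approx 163.48 i$)
$\sqrt{415 U{\left(g{\left(-5 \right)},0 - -2 \right)} + K} = \sqrt{415 \cdot 25 + i \sqrt{26727}} = \sqrt{10375 + i \sqrt{26727}}$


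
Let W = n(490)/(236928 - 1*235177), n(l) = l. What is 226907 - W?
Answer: 397313667/1751 ≈ 2.2691e+5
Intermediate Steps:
W = 490/1751 (W = 490/(236928 - 1*235177) = 490/(236928 - 235177) = 490/1751 ≈ 0.27984)
226907 - W = 226907 - 1*490/1751 = 226907 - 490/1751 = 397313667/1751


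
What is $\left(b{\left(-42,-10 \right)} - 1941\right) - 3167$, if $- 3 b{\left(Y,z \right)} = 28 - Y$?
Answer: $- \frac{15394}{3} \approx -5131.3$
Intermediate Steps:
$b{\left(Y,z \right)} = - \frac{28}{3} + \frac{Y}{3}$ ($b{\left(Y,z \right)} = - \frac{28 - Y}{3} = - \frac{28}{3} + \frac{Y}{3}$)
$\left(b{\left(-42,-10 \right)} - 1941\right) - 3167 = \left(\left(- \frac{28}{3} + \frac{1}{3} \left(-42\right)\right) - 1941\right) - 3167 = \left(\left(- \frac{28}{3} - 14\right) - 1941\right) - 3167 = \left(- \frac{70}{3} - 1941\right) - 3167 = - \frac{5893}{3} - 3167 = - \frac{15394}{3}$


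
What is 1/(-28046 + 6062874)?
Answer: 1/6034828 ≈ 1.6570e-7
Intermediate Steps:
1/(-28046 + 6062874) = 1/6034828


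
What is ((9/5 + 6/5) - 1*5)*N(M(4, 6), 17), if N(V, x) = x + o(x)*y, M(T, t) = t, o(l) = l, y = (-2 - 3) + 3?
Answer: 34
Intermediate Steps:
y = -2 (y = -5 + 3 = -2)
N(V, x) = -x (N(V, x) = x + x*(-2) = x - 2*x = -x)
((9/5 + 6/5) - 1*5)*N(M(4, 6), 17) = ((9/5 + 6/5) - 1*5)*(-1*17) = ((9*(⅕) + 6*(⅕)) - 5)*(-17) = ((9/5 + 6/5) - 5)*(-17) = (3 - 5)*(-17) = -2*(-17) = 34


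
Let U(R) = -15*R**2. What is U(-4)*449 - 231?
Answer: -107991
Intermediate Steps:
U(-4)*449 - 231 = -15*(-4)**2*449 - 231 = -15*16*449 - 231 = -240*449 - 231 = -107760 - 231 = -107991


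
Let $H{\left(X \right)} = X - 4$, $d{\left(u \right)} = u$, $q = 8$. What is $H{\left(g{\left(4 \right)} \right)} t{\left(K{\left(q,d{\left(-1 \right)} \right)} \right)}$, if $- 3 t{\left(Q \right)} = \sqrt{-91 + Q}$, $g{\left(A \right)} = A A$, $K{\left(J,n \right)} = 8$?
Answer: $- 4 i \sqrt{83} \approx - 36.442 i$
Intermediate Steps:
$g{\left(A \right)} = A^{2}$
$t{\left(Q \right)} = - \frac{\sqrt{-91 + Q}}{3}$
$H{\left(X \right)} = -4 + X$ ($H{\left(X \right)} = X - 4 = -4 + X$)
$H{\left(g{\left(4 \right)} \right)} t{\left(K{\left(q,d{\left(-1 \right)} \right)} \right)} = \left(-4 + 4^{2}\right) \left(- \frac{\sqrt{-91 + 8}}{3}\right) = \left(-4 + 16\right) \left(- \frac{\sqrt{-83}}{3}\right) = 12 \left(- \frac{i \sqrt{83}}{3}\right) = - 4 i \sqrt{83}$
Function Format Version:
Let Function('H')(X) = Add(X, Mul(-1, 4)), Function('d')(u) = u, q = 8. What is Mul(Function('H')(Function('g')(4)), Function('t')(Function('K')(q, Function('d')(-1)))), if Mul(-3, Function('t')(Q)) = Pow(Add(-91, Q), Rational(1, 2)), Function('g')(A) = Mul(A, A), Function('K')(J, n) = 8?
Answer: Mul(-4, I, Pow(83, Rational(1, 2))) ≈ Mul(-36.442, I)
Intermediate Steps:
Function('g')(A) = Pow(A, 2)
Function('t')(Q) = Mul(Rational(-1, 3), Pow(Add(-91, Q), Rational(1, 2)))
Function('H')(X) = Add(-4, X) (Function('H')(X) = Add(X, -4) = Add(-4, X))
Mul(Function('H')(Function('g')(4)), Function('t')(Function('K')(q, Function('d')(-1)))) = Mul(Add(-4, Pow(4, 2)), Mul(Rational(-1, 3), Pow(Add(-91, 8), Rational(1, 2)))) = Mul(Add(-4, 16), Mul(Rational(-1, 3), Pow(-83, Rational(1, 2)))) = Mul(12, Mul(Rational(-1, 3), Mul(I, Pow(83, Rational(1, 2))))) = Mul(12, Mul(Rational(-1, 3), I, Pow(83, Rational(1, 2)))) = Mul(-4, I, Pow(83, Rational(1, 2)))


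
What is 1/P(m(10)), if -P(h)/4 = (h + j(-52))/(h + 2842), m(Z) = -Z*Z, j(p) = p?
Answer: 1371/304 ≈ 4.5099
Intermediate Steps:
m(Z) = -Z²
P(h) = -4*(-52 + h)/(2842 + h) (P(h) = -4*(h - 52)/(h + 2842) = -4*(-52 + h)/(2842 + h))
1/P(m(10)) = 1/(4*(52 - (-1)*10²)/(2842 - 1*10²)) = 1/(4*(52 - (-1)*100)/(2842 - 1*100)) = 1/(4*(52 - 1*(-100))/(2842 - 100)) = 1/(4*(52 + 100)/2742) = 1/(4*(1/2742)*152) = 1/(304/1371) = 1371/304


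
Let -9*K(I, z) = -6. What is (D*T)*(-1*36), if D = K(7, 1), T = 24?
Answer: -576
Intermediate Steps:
K(I, z) = ⅔ (K(I, z) = -⅑*(-6) = ⅔)
D = ⅔ ≈ 0.66667
(D*T)*(-1*36) = ((⅔)*24)*(-1*36) = 16*(-36) = -576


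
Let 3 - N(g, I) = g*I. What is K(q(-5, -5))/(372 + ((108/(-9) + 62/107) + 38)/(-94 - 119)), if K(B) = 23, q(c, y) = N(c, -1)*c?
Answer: 7597/122832 ≈ 0.061849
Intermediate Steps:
N(g, I) = 3 - I*g (N(g, I) = 3 - g*I = 3 - I*g)
q(c, y) = c*(3 + c) (q(c, y) = (3 - 1*(-1)*c)*c = (3 + c)*c = c*(3 + c))
K(q(-5, -5))/(372 + ((108/(-9) + 62/107) + 38)/(-94 - 119)) = 23/(372 + ((108/(-9) + 62/107) + 38)/(-94 - 119)) = 23/(372 + ((108*(-⅑) + 62*(1/107)) + 38)/(-213)) = 23/(372 + ((-12 + 62/107) + 38)*(-1/213)) = 23/(372 + (-1222/107 + 38)*(-1/213)) = 23/(372 + (2844/107)*(-1/213)) = 23/(372 - 948/7597) = 23/(2825136/7597) = 23*(7597/2825136) = 7597/122832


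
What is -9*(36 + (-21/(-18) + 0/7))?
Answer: -669/2 ≈ -334.50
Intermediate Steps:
-9*(36 + (-21/(-18) + 0/7)) = -9*(36 + (-21*(-1/18) + 0*(⅐))) = -9*(36 + (7/6 + 0)) = -9*(36 + 7/6) = -9*223/6 = -669/2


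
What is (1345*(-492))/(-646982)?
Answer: 330870/323491 ≈ 1.0228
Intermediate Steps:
(1345*(-492))/(-646982) = -661740*(-1/646982) = 330870/323491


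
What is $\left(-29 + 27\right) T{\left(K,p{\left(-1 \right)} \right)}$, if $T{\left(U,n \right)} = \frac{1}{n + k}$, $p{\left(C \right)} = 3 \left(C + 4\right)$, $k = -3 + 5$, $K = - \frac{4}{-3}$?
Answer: $- \frac{2}{11} \approx -0.18182$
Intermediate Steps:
$K = \frac{4}{3}$ ($K = \left(-4\right) \left(- \frac{1}{3}\right) = \frac{4}{3} \approx 1.3333$)
$k = 2$
$p{\left(C \right)} = 12 + 3 C$ ($p{\left(C \right)} = 3 \left(4 + C\right) = 12 + 3 C$)
$T{\left(U,n \right)} = \frac{1}{2 + n}$ ($T{\left(U,n \right)} = \frac{1}{n + 2} = \frac{1}{2 + n}$)
$\left(-29 + 27\right) T{\left(K,p{\left(-1 \right)} \right)} = \frac{-29 + 27}{2 + \left(12 + 3 \left(-1\right)\right)} = - \frac{2}{2 + \left(12 - 3\right)} = - \frac{2}{2 + 9} = - \frac{2}{11}$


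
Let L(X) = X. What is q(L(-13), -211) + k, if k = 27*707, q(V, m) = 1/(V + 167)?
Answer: 2939707/154 ≈ 19089.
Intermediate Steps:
q(V, m) = 1/(167 + V)
k = 19089
q(L(-13), -211) + k = 1/(167 - 13) + 19089 = 1/154 + 19089 = 2939707/154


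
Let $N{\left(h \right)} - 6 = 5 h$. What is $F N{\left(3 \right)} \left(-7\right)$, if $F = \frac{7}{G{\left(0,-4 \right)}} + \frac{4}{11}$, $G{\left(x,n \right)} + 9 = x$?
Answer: $\frac{2009}{33} \approx 60.879$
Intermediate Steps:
$G{\left(x,n \right)} = -9 + x$
$F = - \frac{41}{99}$ ($F = \frac{7}{-9 + 0} + \frac{4}{11} = \frac{7}{-9} + 4 \cdot \frac{1}{11} = 7 \left(- \frac{1}{9}\right) + \frac{4}{11} = - \frac{7}{9} + \frac{4}{11} = - \frac{41}{99} \approx -0.41414$)
$N{\left(h \right)} = 6 + 5 h$
$F N{\left(3 \right)} \left(-7\right) = - \frac{41 \left(6 + 5 \cdot 3\right)}{99} \left(-7\right) = - \frac{41 \left(6 + 15\right)}{99} \left(-7\right) = \left(- \frac{41}{99}\right) 21 \left(-7\right) = \left(- \frac{287}{33}\right) \left(-7\right) = \frac{2009}{33}$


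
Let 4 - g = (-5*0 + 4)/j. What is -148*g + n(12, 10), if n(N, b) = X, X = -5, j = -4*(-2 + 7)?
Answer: -3133/5 ≈ -626.60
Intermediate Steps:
j = -20 (j = -4*5 = -20)
n(N, b) = -5
g = 21/5 (g = 4 - (-5*0 + 4)/(-20) = 4 - (0 + 4)*(-1)/20 = 4 - 4*(-1)/20 = 4 - 1*(-1/5) = 4 + 1/5 = 21/5 ≈ 4.2000)
-148*g + n(12, 10) = -148*21/5 - 5 = -3108/5 - 5 = -3133/5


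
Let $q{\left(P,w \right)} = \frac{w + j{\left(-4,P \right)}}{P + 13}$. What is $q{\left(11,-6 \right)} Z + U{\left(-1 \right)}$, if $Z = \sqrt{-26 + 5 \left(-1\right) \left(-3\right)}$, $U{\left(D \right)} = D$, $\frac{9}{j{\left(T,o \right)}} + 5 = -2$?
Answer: $-1 - \frac{17 i \sqrt{11}}{56} \approx -1.0 - 1.0068 i$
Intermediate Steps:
$j{\left(T,o \right)} = - \frac{9}{7}$ ($j{\left(T,o \right)} = \frac{9}{-5 - 2} = \frac{9}{-7} = 9 \left(- \frac{1}{7}\right) = - \frac{9}{7}$)
$q{\left(P,w \right)} = \frac{- \frac{9}{7} + w}{13 + P}$ ($q{\left(P,w \right)} = \frac{w - \frac{9}{7}}{P + 13} = \frac{- \frac{9}{7} + w}{13 + P}$)
$Z = i \sqrt{11}$ ($Z = \sqrt{-26 - -15} = \sqrt{-26 + 15} = \sqrt{-11} = i \sqrt{11} \approx 3.3166 i$)
$q{\left(11,-6 \right)} Z + U{\left(-1 \right)} = \frac{- \frac{9}{7} - 6}{13 + 11} i \sqrt{11} - 1 = \frac{1}{24} \left(- \frac{51}{7}\right) i \sqrt{11} - 1 = - \frac{17 i \sqrt{11}}{56} - 1 = -1 - \frac{17 i \sqrt{11}}{56}$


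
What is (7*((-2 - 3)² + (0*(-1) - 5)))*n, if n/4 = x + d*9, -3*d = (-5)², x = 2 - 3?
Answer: -42560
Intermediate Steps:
x = -1
d = -25/3 (d = -⅓*(-5)² = -⅓*25 = -25/3 ≈ -8.3333)
n = -304 (n = 4*(-1 - 25/3*9) = 4*(-1 - 75) = 4*(-76) = -304)
(7*((-2 - 3)² + (0*(-1) - 5)))*n = (7*((-2 - 3)² + (0*(-1) - 5)))*(-304) = (7*((-5)² + (0 - 5)))*(-304) = (7*(25 - 5))*(-304) = (7*20)*(-304) = 140*(-304) = -42560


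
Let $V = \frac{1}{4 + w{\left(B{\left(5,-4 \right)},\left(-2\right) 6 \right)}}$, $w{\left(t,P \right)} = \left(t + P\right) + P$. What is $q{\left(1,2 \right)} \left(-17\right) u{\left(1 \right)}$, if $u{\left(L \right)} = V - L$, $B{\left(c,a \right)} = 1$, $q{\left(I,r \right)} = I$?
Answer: $\frac{340}{19} \approx 17.895$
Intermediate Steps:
$w{\left(t,P \right)} = t + 2 P$ ($w{\left(t,P \right)} = \left(P + t\right) + P = t + 2 P$)
$V = - \frac{1}{19}$ ($V = \frac{1}{4 + \left(1 + 2 \left(\left(-2\right) 6\right)\right)} = \frac{1}{4 + \left(1 + 2 \left(-12\right)\right)} = \frac{1}{4 + \left(1 - 24\right)} = \frac{1}{4 - 23} = \frac{1}{-19} = - \frac{1}{19} \approx -0.052632$)
$u{\left(L \right)} = - \frac{1}{19} - L$
$q{\left(1,2 \right)} \left(-17\right) u{\left(1 \right)} = 1 \left(-17\right) \left(- \frac{1}{19} - 1\right) = - 17 \left(- \frac{1}{19} - 1\right) = \left(-17\right) \left(- \frac{20}{19}\right) = \frac{340}{19}$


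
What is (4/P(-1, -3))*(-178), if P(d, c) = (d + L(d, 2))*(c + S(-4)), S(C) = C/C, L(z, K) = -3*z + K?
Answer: 89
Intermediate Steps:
L(z, K) = K - 3*z
S(C) = 1
P(d, c) = (1 + c)*(2 - 2*d) (P(d, c) = (d + (2 - 3*d))*(c + 1) = (2 - 2*d)*(1 + c) = (1 + c)*(2 - 2*d))
(4/P(-1, -3))*(-178) = (4/(2 - 2*(-1) + 2*(-3) - 2*(-3)*(-1)))*(-178) = (4/(2 + 2 - 6 - 6))*(-178) = (4/(-8))*(-178) = (4*(-1/8))*(-178) = -1/2*(-178) = 89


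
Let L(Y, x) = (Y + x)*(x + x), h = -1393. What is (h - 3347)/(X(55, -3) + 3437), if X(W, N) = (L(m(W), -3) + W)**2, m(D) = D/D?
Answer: -790/1321 ≈ -0.59803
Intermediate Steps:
m(D) = 1
L(Y, x) = 2*x*(Y + x) (L(Y, x) = (Y + x)*(2*x) = 2*x*(Y + x))
X(W, N) = (12 + W)**2 (X(W, N) = (2*(-3)*(1 - 3) + W)**2 = (2*(-3)*(-2) + W)**2 = (12 + W)**2)
(h - 3347)/(X(55, -3) + 3437) = (-1393 - 3347)/((12 + 55)**2 + 3437) = -4740/(67**2 + 3437) = -4740/(4489 + 3437) = -4740/7926 = -4740*1/7926 = -790/1321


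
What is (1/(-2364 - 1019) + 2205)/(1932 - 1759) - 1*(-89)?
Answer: 59547565/585259 ≈ 101.75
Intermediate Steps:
(1/(-2364 - 1019) + 2205)/(1932 - 1759) - 1*(-89) = (1/(-3383) + 2205)/173 + 89 = (-1/3383 + 2205)*(1/173) + 89 = (7459514/3383)*(1/173) + 89 = 7459514/585259 + 89 = 59547565/585259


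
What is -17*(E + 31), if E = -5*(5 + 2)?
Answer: 68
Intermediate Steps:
E = -35 (E = -5*7 = -35)
-17*(E + 31) = -17*(-35 + 31) = -17*(-4) = 68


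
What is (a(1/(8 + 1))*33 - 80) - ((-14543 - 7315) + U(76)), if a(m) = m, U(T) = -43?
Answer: 65474/3 ≈ 21825.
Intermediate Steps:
(a(1/(8 + 1))*33 - 80) - ((-14543 - 7315) + U(76)) = (33/(8 + 1) - 80) - ((-14543 - 7315) - 43) = (33/9 - 80) - (-21858 - 43) = ((⅑)*33 - 80) - 1*(-21901) = (11/3 - 80) + 21901 = -229/3 + 21901 = 65474/3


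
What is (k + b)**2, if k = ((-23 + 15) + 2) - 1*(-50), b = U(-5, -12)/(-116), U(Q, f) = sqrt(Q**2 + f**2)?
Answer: 25918281/13456 ≈ 1926.2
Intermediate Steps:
b = -13/116 (b = sqrt((-5)**2 + (-12)**2)/(-116) = sqrt(25 + 144)*(-1/116) = sqrt(169)*(-1/116) = 13*(-1/116) = -13/116 ≈ -0.11207)
k = 44 (k = (-8 + 2) + 50 = -6 + 50 = 44)
(k + b)**2 = (44 - 13/116)**2 = (5091/116)**2 = 25918281/13456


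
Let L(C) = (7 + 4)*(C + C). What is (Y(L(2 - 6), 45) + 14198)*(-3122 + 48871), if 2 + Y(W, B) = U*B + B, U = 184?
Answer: 1030313229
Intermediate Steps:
L(C) = 22*C (L(C) = 11*(2*C) = 22*C)
Y(W, B) = -2 + 185*B (Y(W, B) = -2 + (184*B + B) = -2 + 185*B)
(Y(L(2 - 6), 45) + 14198)*(-3122 + 48871) = ((-2 + 185*45) + 14198)*(-3122 + 48871) = ((-2 + 8325) + 14198)*45749 = (8323 + 14198)*45749 = 22521*45749 = 1030313229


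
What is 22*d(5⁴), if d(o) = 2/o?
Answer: 44/625 ≈ 0.070400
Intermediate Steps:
22*d(5⁴) = 22*(2/(5⁴)) = 22*(2/625) = 44/625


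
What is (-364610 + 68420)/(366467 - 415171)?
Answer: 148095/24352 ≈ 6.0814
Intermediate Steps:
(-364610 + 68420)/(366467 - 415171) = -296190/(-48704) = -296190*(-1/48704) = 148095/24352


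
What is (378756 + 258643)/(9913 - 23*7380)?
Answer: -27713/6949 ≈ -3.9881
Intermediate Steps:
(378756 + 258643)/(9913 - 23*7380) = 637399/(9913 - 169740) = 637399/(-159827) = 637399*(-1/159827) = -27713/6949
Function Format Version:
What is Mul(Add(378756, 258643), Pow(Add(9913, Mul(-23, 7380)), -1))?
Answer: Rational(-27713, 6949) ≈ -3.9881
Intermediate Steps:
Mul(Add(378756, 258643), Pow(Add(9913, Mul(-23, 7380)), -1)) = Mul(637399, Pow(Add(9913, -169740), -1)) = Mul(637399, Pow(-159827, -1)) = Mul(637399, Rational(-1, 159827)) = Rational(-27713, 6949)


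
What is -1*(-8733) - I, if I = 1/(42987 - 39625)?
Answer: 29360345/3362 ≈ 8733.0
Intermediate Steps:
I = 1/3362 ≈ 0.00029744
-1*(-8733) - I = -1*(-8733) - 1*1/3362 = 8733 - 1/3362 = 29360345/3362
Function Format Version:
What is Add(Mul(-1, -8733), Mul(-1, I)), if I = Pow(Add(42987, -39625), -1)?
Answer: Rational(29360345, 3362) ≈ 8733.0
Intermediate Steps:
I = Rational(1, 3362) (I = Pow(3362, -1) = Rational(1, 3362) ≈ 0.00029744)
Add(Mul(-1, -8733), Mul(-1, I)) = Add(Mul(-1, -8733), Mul(-1, Rational(1, 3362))) = Add(8733, Rational(-1, 3362)) = Rational(29360345, 3362)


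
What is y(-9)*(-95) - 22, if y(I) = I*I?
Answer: -7717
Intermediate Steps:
y(I) = I²
y(-9)*(-95) - 22 = (-9)²*(-95) - 22 = 81*(-95) - 22 = -7695 - 22 = -7717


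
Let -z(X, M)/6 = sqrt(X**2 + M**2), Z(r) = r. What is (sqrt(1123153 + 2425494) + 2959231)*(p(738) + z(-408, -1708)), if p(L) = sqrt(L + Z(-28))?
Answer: (2959231 + sqrt(3548647))*(sqrt(710) - 24*sqrt(192733)) ≈ -3.1120e+10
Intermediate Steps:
z(X, M) = -6*sqrt(M**2 + X**2) (z(X, M) = -6*sqrt(X**2 + M**2) = -6*sqrt(M**2 + X**2))
p(L) = sqrt(-28 + L) (p(L) = sqrt(L - 28) = sqrt(-28 + L))
(sqrt(1123153 + 2425494) + 2959231)*(p(738) + z(-408, -1708)) = (sqrt(1123153 + 2425494) + 2959231)*(sqrt(-28 + 738) - 6*sqrt((-1708)**2 + (-408)**2)) = (sqrt(3548647) + 2959231)*(sqrt(710) - 6*sqrt(2917264 + 166464)) = (2959231 + sqrt(3548647))*(sqrt(710) - 24*sqrt(192733))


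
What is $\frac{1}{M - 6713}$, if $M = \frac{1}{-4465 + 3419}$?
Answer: $- \frac{1046}{7021799} \approx -0.00014896$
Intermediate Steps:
$M = - \frac{1}{1046}$ ($M = \frac{1}{-1046} = - \frac{1}{1046} \approx -0.00095602$)
$\frac{1}{M - 6713} = \frac{1}{- \frac{1}{1046} - 6713} = \frac{1}{- \frac{7021799}{1046}} = - \frac{1046}{7021799}$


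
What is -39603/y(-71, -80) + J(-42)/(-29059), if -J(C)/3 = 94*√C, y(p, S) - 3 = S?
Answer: 39603/77 + 282*I*√42/29059 ≈ 514.32 + 0.062892*I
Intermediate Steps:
y(p, S) = 3 + S
J(C) = -282*√C
-39603/y(-71, -80) + J(-42)/(-29059) = -39603/(3 - 80) - 282*I*√42/(-29059) = -39603/(-77) - 282*I*√42*(-1/29059) = -39603*(-1/77) - 282*I*√42*(-1/29059) = 39603/77 + 282*I*√42/29059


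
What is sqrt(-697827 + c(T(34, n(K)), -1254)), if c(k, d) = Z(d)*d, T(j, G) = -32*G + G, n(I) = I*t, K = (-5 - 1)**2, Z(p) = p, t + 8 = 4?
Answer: sqrt(874689) ≈ 935.25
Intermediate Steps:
t = -4 (t = -8 + 4 = -4)
K = 36 (K = (-6)**2 = 36)
n(I) = -4*I (n(I) = I*(-4) = -4*I)
T(j, G) = -31*G
c(k, d) = d**2 (c(k, d) = d*d = d**2)
sqrt(-697827 + c(T(34, n(K)), -1254)) = sqrt(-697827 + (-1254)**2) = sqrt(-697827 + 1572516) = sqrt(874689)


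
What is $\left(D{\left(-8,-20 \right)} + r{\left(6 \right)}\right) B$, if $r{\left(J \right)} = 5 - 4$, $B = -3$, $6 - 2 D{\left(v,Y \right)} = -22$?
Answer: $-45$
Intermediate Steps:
$D{\left(v,Y \right)} = 14$ ($D{\left(v,Y \right)} = 3 - -11 = 3 + 11 = 14$)
$r{\left(J \right)} = 1$
$\left(D{\left(-8,-20 \right)} + r{\left(6 \right)}\right) B = \left(14 + 1\right) \left(-3\right) = 15 \left(-3\right) = -45$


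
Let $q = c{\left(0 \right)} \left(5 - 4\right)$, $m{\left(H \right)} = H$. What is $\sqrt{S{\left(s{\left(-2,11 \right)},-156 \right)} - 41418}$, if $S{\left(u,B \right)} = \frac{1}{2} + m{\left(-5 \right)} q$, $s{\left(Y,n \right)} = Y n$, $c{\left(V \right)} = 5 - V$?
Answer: $\frac{11 i \sqrt{1370}}{2} \approx 203.57 i$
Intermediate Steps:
$q = 5$ ($q = \left(5 - 0\right) \left(5 - 4\right) = \left(5 + 0\right) 1 = 5 \cdot 1 = 5$)
$S{\left(u,B \right)} = - \frac{49}{2}$ ($S{\left(u,B \right)} = \frac{1}{2} - 25 = - \frac{49}{2}$)
$\sqrt{S{\left(s{\left(-2,11 \right)},-156 \right)} - 41418} = \sqrt{- \frac{49}{2} - 41418} = \sqrt{- \frac{82885}{2}} = \frac{11 i \sqrt{1370}}{2}$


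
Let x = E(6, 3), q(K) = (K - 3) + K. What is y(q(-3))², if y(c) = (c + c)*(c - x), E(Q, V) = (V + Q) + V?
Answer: 142884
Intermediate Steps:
E(Q, V) = Q + 2*V (E(Q, V) = (Q + V) + V = Q + 2*V)
q(K) = -3 + 2*K (q(K) = (-3 + K) + K = -3 + 2*K)
x = 12 (x = 6 + 2*3 = 6 + 6 = 12)
y(c) = 2*c*(-12 + c) (y(c) = (c + c)*(c - 1*12) = (2*c)*(c - 12) = (2*c)*(-12 + c) = 2*c*(-12 + c))
y(q(-3))² = (2*(-3 + 2*(-3))*(-12 + (-3 + 2*(-3))))² = (2*(-3 - 6)*(-12 + (-3 - 6)))² = (2*(-9)*(-12 - 9))² = (2*(-9)*(-21))² = 378² = 142884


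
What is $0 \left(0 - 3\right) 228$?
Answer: $0$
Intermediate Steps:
$0 \left(0 - 3\right) 228 = 0 \left(-3\right) 228 = 0 \cdot 228 = 0$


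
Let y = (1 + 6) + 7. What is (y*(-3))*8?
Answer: -336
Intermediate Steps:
y = 14 (y = 7 + 7 = 14)
(y*(-3))*8 = (14*(-3))*8 = -42*8 = -336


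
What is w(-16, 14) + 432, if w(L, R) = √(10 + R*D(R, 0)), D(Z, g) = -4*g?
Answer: 432 + √10 ≈ 435.16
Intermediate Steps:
w(L, R) = √10 (w(L, R) = √(10 + R*(-4*0)) = √(10 + R*0) = √(10 + 0) = √10)
w(-16, 14) + 432 = √10 + 432 = 432 + √10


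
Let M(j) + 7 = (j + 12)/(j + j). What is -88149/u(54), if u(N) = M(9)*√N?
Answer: 29383*√6/35 ≈ 2056.4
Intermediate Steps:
M(j) = -7 + (12 + j)/(2*j) (M(j) = -7 + (j + 12)/(j + j) = -7 + (12 + j)/((2*j)) = -7 + (12 + j)*(1/(2*j)) = -7 + (12 + j)/(2*j))
u(N) = -35*√N/6 (u(N) = (-13/2 + 6/9)*√N = (-13/2 + 6*(⅑))*√N = (-13/2 + ⅔)*√N = -35*√N/6)
-88149/u(54) = -88149*(-√6/105) = -(-29383)*√6/35 = 29383*√6/35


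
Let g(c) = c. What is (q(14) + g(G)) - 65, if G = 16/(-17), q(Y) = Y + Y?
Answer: -645/17 ≈ -37.941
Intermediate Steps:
q(Y) = 2*Y
G = -16/17 (G = 16*(-1/17) = -16/17 ≈ -0.94118)
(q(14) + g(G)) - 65 = (2*14 - 16/17) - 65 = (28 - 16/17) - 65 = 460/17 - 65 = -645/17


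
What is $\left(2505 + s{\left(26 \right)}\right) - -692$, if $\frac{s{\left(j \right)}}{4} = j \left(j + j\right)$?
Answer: $8605$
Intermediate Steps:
$s{\left(j \right)} = 8 j^{2}$ ($s{\left(j \right)} = 4 j \left(j + j\right) = 4 j 2 j = 4 \cdot 2 j^{2} = 8 j^{2}$)
$\left(2505 + s{\left(26 \right)}\right) - -692 = \left(2505 + 8 \cdot 26^{2}\right) - -692 = \left(2505 + 8 \cdot 676\right) + \left(-189 + 881\right) = \left(2505 + 5408\right) + 692 = 7913 + 692 = 8605$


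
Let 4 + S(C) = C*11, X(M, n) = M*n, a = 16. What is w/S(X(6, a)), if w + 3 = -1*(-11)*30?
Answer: 327/1052 ≈ 0.31084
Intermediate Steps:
S(C) = -4 + 11*C (S(C) = -4 + C*11 = -4 + 11*C)
w = 327 (w = -3 - 1*(-11)*30 = -3 + 11*30 = -3 + 330 = 327)
w/S(X(6, a)) = 327/(-4 + 11*(6*16)) = 327/(-4 + 11*96) = 327/(-4 + 1056) = 327/1052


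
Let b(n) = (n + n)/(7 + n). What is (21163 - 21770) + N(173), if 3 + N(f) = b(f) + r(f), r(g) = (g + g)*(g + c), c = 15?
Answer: 5799593/90 ≈ 64440.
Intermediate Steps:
b(n) = 2*n/(7 + n) (b(n) = (2*n)/(7 + n) = 2*n/(7 + n))
r(g) = 2*g*(15 + g) (r(g) = (g + g)*(g + 15) = (2*g)*(15 + g) = 2*g*(15 + g))
N(f) = -3 + 2*f/(7 + f) + 2*f*(15 + f) (N(f) = -3 + (2*f/(7 + f) + 2*f*(15 + f)) = -3 + 2*f/(7 + f) + 2*f*(15 + f))
(21163 - 21770) + N(173) = (21163 - 21770) + (2*173 + (-3 + 2*173*(15 + 173))*(7 + 173))/(7 + 173) = -607 + (346 + (-3 + 2*173*188)*180)/180 = -607 + (346 + (-3 + 65048)*180)/180 = -607 + (346 + 65045*180)/180 = -607 + (346 + 11708100)/180 = -607 + (1/180)*11708446 = -607 + 5854223/90 = 5799593/90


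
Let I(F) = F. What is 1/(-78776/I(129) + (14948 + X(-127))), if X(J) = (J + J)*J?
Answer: 3/139786 ≈ 2.1461e-5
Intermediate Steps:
X(J) = 2*J**2 (X(J) = (2*J)*J = 2*J**2)
1/(-78776/I(129) + (14948 + X(-127))) = 1/(-78776/129 + (14948 + 2*(-127)**2)) = 1/(-78776*1/129 + (14948 + 2*16129)) = 1/(-1832/3 + (14948 + 32258)) = 1/(-1832/3 + 47206) = 1/(139786/3) = 3/139786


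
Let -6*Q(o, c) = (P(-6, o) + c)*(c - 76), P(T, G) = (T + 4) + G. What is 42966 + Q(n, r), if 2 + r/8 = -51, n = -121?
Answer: -7852/3 ≈ -2617.3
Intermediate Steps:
r = -424 (r = -16 + 8*(-51) = -16 - 408 = -424)
P(T, G) = 4 + G + T (P(T, G) = (4 + T) + G = 4 + G + T)
Q(o, c) = -(-76 + c)*(-2 + c + o)/6 (Q(o, c) = -((4 + o - 6) + c)*(c - 76)/6 = -((-2 + o) + c)*(-76 + c)/6 = -(-2 + c + o)*(-76 + c)/6 = -(-76 + c)*(-2 + c + o)/6)
42966 + Q(n, r) = 42966 + (-76/3 + 13*(-424) - ⅙*(-424)² + (38/3)*(-121) - ⅙*(-424)*(-121)) = 42966 + (-76/3 - 5512 - ⅙*179776 - 4598/3 - 25652/3) = 42966 + (-76/3 - 5512 - 89888/3 - 4598/3 - 25652/3) = 42966 - 136750/3 = -7852/3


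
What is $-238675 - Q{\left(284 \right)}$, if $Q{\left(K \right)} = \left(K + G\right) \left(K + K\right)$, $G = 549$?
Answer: $-711819$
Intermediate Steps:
$Q{\left(K \right)} = 2 K \left(549 + K\right)$ ($Q{\left(K \right)} = \left(K + 549\right) \left(K + K\right) = \left(549 + K\right) 2 K = 2 K \left(549 + K\right)$)
$-238675 - Q{\left(284 \right)} = -238675 - 2 \cdot 284 \left(549 + 284\right) = -238675 - 2 \cdot 284 \cdot 833 = -238675 - 473144 = -711819$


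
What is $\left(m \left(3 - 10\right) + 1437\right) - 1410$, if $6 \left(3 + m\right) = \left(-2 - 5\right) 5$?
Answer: $\frac{533}{6} \approx 88.833$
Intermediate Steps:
$m = - \frac{53}{6}$ ($m = -3 + \frac{\left(-2 - 5\right) 5}{6} = -3 + \frac{\left(-7\right) 5}{6} = -3 + \frac{1}{6} \left(-35\right) = -3 - \frac{35}{6} = - \frac{53}{6} \approx -8.8333$)
$\left(m \left(3 - 10\right) + 1437\right) - 1410 = \left(- \frac{53 \left(3 - 10\right)}{6} + 1437\right) - 1410 = \left(\left(- \frac{53}{6}\right) \left(-7\right) + 1437\right) - 1410 = \left(\frac{371}{6} + 1437\right) - 1410 = \frac{8993}{6} - 1410 = \frac{533}{6}$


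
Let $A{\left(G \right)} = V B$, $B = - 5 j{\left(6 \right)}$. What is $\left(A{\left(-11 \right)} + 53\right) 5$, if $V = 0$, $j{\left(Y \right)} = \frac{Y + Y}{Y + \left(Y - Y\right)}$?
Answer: $265$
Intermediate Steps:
$j{\left(Y \right)} = 2$ ($j{\left(Y \right)} = \frac{2 Y}{Y + 0} = \frac{2 Y}{Y} = 2$)
$B = -10$ ($B = \left(-5\right) 2 = -10$)
$A{\left(G \right)} = 0$ ($A{\left(G \right)} = 0 \left(-10\right) = 0$)
$\left(A{\left(-11 \right)} + 53\right) 5 = \left(0 + 53\right) 5 = 53 \cdot 5 = 265$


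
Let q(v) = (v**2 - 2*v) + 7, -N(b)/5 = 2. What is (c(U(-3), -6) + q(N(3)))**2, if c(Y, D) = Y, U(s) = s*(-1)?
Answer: 16900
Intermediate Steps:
U(s) = -s
N(b) = -10 (N(b) = -5*2 = -10)
q(v) = 7 + v**2 - 2*v
(c(U(-3), -6) + q(N(3)))**2 = (-1*(-3) + (7 + (-10)**2 - 2*(-10)))**2 = (3 + (7 + 100 + 20))**2 = (3 + 127)**2 = 130**2 = 16900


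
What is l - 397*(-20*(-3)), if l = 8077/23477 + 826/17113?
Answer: -9569810868117/401761901 ≈ -23820.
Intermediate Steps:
l = 157613703/401761901 (l = 8077*(1/23477) + 826*(1/17113) = 8077/23477 + 826/17113 = 157613703/401761901 ≈ 0.39231)
l - 397*(-20*(-3)) = 157613703/401761901 - 397*(-20*(-3)) = 157613703/401761901 - 397*60 = 157613703/401761901 - 1*23820 = 157613703/401761901 - 23820 = -9569810868117/401761901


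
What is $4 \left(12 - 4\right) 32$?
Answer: $1024$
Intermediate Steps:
$4 \left(12 - 4\right) 32 = 4 \cdot 8 \cdot 32 = 32 \cdot 32 = 1024$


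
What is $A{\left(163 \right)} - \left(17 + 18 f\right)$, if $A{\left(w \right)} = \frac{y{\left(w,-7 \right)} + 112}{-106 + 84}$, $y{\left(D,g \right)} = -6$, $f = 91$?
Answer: $- \frac{18258}{11} \approx -1659.8$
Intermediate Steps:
$A{\left(w \right)} = - \frac{53}{11}$ ($A{\left(w \right)} = \frac{-6 + 112}{-106 + 84} = \frac{106}{-22} = 106 \left(- \frac{1}{22}\right) = - \frac{53}{11}$)
$A{\left(163 \right)} - \left(17 + 18 f\right) = - \frac{53}{11} - 1655 = - \frac{18258}{11}$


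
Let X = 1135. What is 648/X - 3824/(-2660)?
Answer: 303196/150955 ≈ 2.0085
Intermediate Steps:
648/X - 3824/(-2660) = 648/1135 - 3824/(-2660) = 648*(1/1135) - 3824*(-1/2660) = 648/1135 + 956/665 = 303196/150955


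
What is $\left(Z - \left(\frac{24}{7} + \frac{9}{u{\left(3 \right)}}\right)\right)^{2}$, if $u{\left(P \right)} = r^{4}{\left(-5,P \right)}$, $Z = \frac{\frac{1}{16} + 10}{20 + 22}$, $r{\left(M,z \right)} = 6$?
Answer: $\frac{41512249}{4064256} \approx 10.214$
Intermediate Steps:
$Z = \frac{23}{96}$ ($Z = \frac{\frac{1}{16} + 10}{42} = \frac{161}{16} \cdot \frac{1}{42} = \frac{23}{96} \approx 0.23958$)
$u{\left(P \right)} = 1296$ ($u{\left(P \right)} = 6^{4} = 1296$)
$\left(Z - \left(\frac{24}{7} + \frac{9}{u{\left(3 \right)}}\right)\right)^{2} = \left(\frac{23}{96} - \left(\frac{1}{144} + \frac{24}{7}\right)\right)^{2} = \left(\frac{23}{96} - \frac{3463}{1008}\right)^{2} = \left(- \frac{6443}{2016}\right)^{2} = \frac{41512249}{4064256}$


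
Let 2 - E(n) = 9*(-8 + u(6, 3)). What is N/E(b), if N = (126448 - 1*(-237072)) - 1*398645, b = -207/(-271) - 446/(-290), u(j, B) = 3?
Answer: -35125/47 ≈ -747.34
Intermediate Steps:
b = 90448/39295 (b = -207*(-1/271) - 446*(-1/290) = 207/271 + 223/145 = 90448/39295 ≈ 2.3018)
N = -35125 (N = (126448 + 237072) - 398645 = 363520 - 398645 = -35125)
E(n) = 47 (E(n) = 2 - 9*(-8 + 3) = 2 - 9*(-5) = 2 - 1*(-45) = 2 + 45 = 47)
N/E(b) = -35125/47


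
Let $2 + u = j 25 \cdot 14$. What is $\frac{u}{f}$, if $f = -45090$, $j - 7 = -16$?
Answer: $\frac{1576}{22545} \approx 0.069905$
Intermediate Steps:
$j = -9$ ($j = 7 - 16 = -9$)
$u = -3152$ ($u = -2 + \left(-9\right) 25 \cdot 14 = -2 - 3150 = -3152$)
$\frac{u}{f} = - \frac{3152}{-45090} = \left(-3152\right) \left(- \frac{1}{45090}\right) = \frac{1576}{22545}$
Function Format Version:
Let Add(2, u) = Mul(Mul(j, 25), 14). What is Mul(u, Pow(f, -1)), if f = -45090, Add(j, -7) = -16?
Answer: Rational(1576, 22545) ≈ 0.069905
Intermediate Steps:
j = -9 (j = Add(7, -16) = -9)
u = -3152 (u = Add(-2, Mul(Mul(-9, 25), 14)) = Add(-2, Mul(-225, 14)) = Add(-2, -3150) = -3152)
Mul(u, Pow(f, -1)) = Mul(-3152, Pow(-45090, -1)) = Mul(-3152, Rational(-1, 45090)) = Rational(1576, 22545)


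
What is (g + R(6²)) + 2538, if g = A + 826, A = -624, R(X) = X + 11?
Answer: 2787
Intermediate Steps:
R(X) = 11 + X
g = 202 (g = -624 + 826 = 202)
(g + R(6²)) + 2538 = (202 + (11 + 6²)) + 2538 = (202 + (11 + 36)) + 2538 = (202 + 47) + 2538 = 249 + 2538 = 2787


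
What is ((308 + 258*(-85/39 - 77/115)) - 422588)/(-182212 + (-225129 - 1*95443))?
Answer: 158101877/187915520 ≈ 0.84135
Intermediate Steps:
((308 + 258*(-85/39 - 77/115)) - 422588)/(-182212 + (-225129 - 1*95443)) = ((308 + 258*(-85*1/39 - 77*1/115)) - 422588)/(-182212 + (-225129 - 95443)) = ((308 + 258*(-85/39 - 77/115)) - 422588)/(-182212 - 320572) = ((308 + 258*(-12778/4485)) - 422588)/(-502784) = ((308 - 1098908/1495) - 422588)*(-1/502784) = (-638448/1495 - 422588)*(-1/502784) = -632407508/1495*(-1/502784) = 158101877/187915520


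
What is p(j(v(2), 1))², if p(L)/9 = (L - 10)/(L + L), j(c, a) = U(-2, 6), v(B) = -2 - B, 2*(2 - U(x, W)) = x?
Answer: 441/4 ≈ 110.25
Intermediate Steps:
U(x, W) = 2 - x/2
j(c, a) = 3 (j(c, a) = 2 - ½*(-2) = 2 + 1 = 3)
p(L) = 9*(-10 + L)/(2*L) (p(L) = 9*((L - 10)/(L + L)) = 9*((-10 + L)/((2*L))) = 9*((-10 + L)*(1/(2*L))) = 9*((-10 + L)/(2*L)) = 9*(-10 + L)/(2*L))
p(j(v(2), 1))² = (9/2 - 45/3)² = (9/2 - 45*⅓)² = (9/2 - 15)² = (-21/2)² = 441/4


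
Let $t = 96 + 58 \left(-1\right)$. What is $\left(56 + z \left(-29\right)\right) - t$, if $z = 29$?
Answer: $-823$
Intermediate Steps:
$t = 38$ ($t = 96 - 58 = 38$)
$\left(56 + z \left(-29\right)\right) - t = \left(56 + 29 \left(-29\right)\right) - 38 = \left(56 - 841\right) - 38 = -785 - 38 = -823$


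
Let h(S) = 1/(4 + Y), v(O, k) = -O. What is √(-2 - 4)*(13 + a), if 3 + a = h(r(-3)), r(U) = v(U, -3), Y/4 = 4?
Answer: 201*I*√6/20 ≈ 24.617*I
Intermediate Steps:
Y = 16 (Y = 4*4 = 16)
r(U) = -U
h(S) = 1/20 (h(S) = 1/(4 + 16) = 1/20)
a = -59/20 (a = -3 + 1/20 = -59/20 ≈ -2.9500)
√(-2 - 4)*(13 + a) = √(-2 - 4)*(13 - 59/20) = √(-6)*(201/20) = (I*√6)*(201/20) = 201*I*√6/20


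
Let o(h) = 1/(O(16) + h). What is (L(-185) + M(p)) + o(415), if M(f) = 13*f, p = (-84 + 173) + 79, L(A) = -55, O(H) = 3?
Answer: 889923/418 ≈ 2129.0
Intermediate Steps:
p = 168 (p = 89 + 79 = 168)
o(h) = 1/(3 + h)
(L(-185) + M(p)) + o(415) = (-55 + 13*168) + 1/(3 + 415) = (-55 + 2184) + 1/418 = 2129 + 1/418 = 889923/418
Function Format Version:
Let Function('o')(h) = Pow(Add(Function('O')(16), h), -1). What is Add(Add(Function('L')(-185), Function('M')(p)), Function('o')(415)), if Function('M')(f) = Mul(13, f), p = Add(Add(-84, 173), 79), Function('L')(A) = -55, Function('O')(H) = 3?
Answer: Rational(889923, 418) ≈ 2129.0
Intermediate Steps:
p = 168 (p = Add(89, 79) = 168)
Function('o')(h) = Pow(Add(3, h), -1)
Add(Add(Function('L')(-185), Function('M')(p)), Function('o')(415)) = Add(Add(-55, Mul(13, 168)), Pow(Add(3, 415), -1)) = Add(Add(-55, 2184), Pow(418, -1)) = Add(2129, Rational(1, 418)) = Rational(889923, 418)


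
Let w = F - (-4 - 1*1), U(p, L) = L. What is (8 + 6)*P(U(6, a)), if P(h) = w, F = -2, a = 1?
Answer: 42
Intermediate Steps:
w = 3 (w = -2 - (-4 - 1*1) = -2 - (-4 - 1) = -2 - 1*(-5) = -2 + 5 = 3)
P(h) = 3
(8 + 6)*P(U(6, a)) = (8 + 6)*3 = 14*3 = 42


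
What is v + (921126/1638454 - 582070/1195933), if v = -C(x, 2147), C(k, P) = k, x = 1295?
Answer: -1268690126878956/979740603791 ≈ -1294.9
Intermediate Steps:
v = -1295 (v = -1*1295 = -1295)
v + (921126/1638454 - 582070/1195933) = -1295 + (921126/1638454 - 582070/1195933) = -1295 + (921126*(1/1638454) - 582070*1/1195933) = -1295 + (460563/819227 - 582070/1195933) = -1295 + 73955030389/979740603791 = -1268690126878956/979740603791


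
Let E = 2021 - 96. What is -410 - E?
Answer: -2335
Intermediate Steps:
E = 1925
-410 - E = -410 - 1*1925 = -410 - 1925 = -2335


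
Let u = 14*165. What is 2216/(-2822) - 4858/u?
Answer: -672437/232815 ≈ -2.8883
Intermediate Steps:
u = 2310
2216/(-2822) - 4858/u = 2216/(-2822) - 4858/2310 = 2216*(-1/2822) - 4858*1/2310 = -1108/1411 - 347/165 = -672437/232815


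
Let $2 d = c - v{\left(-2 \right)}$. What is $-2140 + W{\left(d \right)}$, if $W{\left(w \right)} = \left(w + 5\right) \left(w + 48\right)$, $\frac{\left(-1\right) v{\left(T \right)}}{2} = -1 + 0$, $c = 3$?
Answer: $- \frac{7493}{4} \approx -1873.3$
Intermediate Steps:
$v{\left(T \right)} = 2$ ($v{\left(T \right)} = - 2 \left(-1 + 0\right) = \left(-2\right) \left(-1\right) = 2$)
$d = \frac{1}{2}$ ($d = \frac{3 - 2}{2} = \frac{1}{2} \cdot 1 = \frac{1}{2} \approx 0.5$)
$W{\left(w \right)} = \left(5 + w\right) \left(48 + w\right)$
$-2140 + W{\left(d \right)} = -2140 + \left(240 + \left(\frac{1}{2}\right)^{2} + 53 \cdot \frac{1}{2}\right) = -2140 + \left(240 + \frac{1}{4} + \frac{53}{2}\right) = -2140 + \frac{1067}{4} = - \frac{7493}{4}$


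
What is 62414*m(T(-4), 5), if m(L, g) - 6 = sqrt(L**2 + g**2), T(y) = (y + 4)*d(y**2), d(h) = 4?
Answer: 686554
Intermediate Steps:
T(y) = 16 + 4*y (T(y) = (y + 4)*4 = (4 + y)*4 = 16 + 4*y)
m(L, g) = 6 + sqrt(L**2 + g**2)
62414*m(T(-4), 5) = 62414*(6 + sqrt((16 + 4*(-4))**2 + 5**2)) = 62414*(6 + sqrt((16 - 16)**2 + 25)) = 62414*(6 + sqrt(0**2 + 25)) = 62414*(6 + sqrt(0 + 25)) = 62414*(6 + sqrt(25)) = 62414*(6 + 5) = 62414*11 = 686554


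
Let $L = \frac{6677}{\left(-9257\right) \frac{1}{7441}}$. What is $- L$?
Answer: $\frac{49683557}{9257} \approx 5367.1$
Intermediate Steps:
$L = - \frac{49683557}{9257}$ ($L = \frac{6677}{\left(-9257\right) \frac{1}{7441}} = \frac{6677}{- \frac{9257}{7441}} = 6677 \left(- \frac{7441}{9257}\right) = - \frac{49683557}{9257} \approx -5367.1$)
$- L = \left(-1\right) \left(- \frac{49683557}{9257}\right) = \frac{49683557}{9257}$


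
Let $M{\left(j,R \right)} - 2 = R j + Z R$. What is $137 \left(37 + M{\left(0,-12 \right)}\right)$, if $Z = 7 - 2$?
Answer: $-2877$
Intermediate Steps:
$Z = 5$ ($Z = 7 - 2 = 5$)
$M{\left(j,R \right)} = 2 + 5 R + R j$ ($M{\left(j,R \right)} = 2 + \left(R j + 5 R\right) = 2 + \left(5 R + R j\right) = 2 + 5 R + R j$)
$137 \left(37 + M{\left(0,-12 \right)}\right) = 137 \left(37 + \left(2 + 5 \left(-12\right) - 0\right)\right) = 137 \left(37 + \left(2 - 60 + 0\right)\right) = 137 \left(37 - 58\right) = 137 \left(-21\right) = -2877$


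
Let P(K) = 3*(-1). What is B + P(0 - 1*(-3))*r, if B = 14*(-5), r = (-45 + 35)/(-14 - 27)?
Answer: -2900/41 ≈ -70.732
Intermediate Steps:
r = 10/41 (r = -10/(-41) = -10*(-1/41) = 10/41 ≈ 0.24390)
B = -70
P(K) = -3
B + P(0 - 1*(-3))*r = -70 - 3*10/41 = -70 - 30/41 = -2900/41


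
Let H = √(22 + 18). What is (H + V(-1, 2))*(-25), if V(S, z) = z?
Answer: -50 - 50*√10 ≈ -208.11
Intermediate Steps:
H = 2*√10 (H = √40 = 2*√10 ≈ 6.3246)
(H + V(-1, 2))*(-25) = (2*√10 + 2)*(-25) = (2 + 2*√10)*(-25) = -50 - 50*√10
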